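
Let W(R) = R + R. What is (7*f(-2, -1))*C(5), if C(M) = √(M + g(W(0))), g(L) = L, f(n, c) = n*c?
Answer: 14*√5 ≈ 31.305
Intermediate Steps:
W(R) = 2*R
f(n, c) = c*n
C(M) = √M (C(M) = √(M + 2*0) = √(M + 0) = √M)
(7*f(-2, -1))*C(5) = (7*(-1*(-2)))*√5 = (7*2)*√5 = 14*√5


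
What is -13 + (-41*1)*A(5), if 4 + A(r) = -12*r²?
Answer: 12451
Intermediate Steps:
A(r) = -4 - 12*r²
-13 + (-41*1)*A(5) = -13 + (-41*1)*(-4 - 12*5²) = -13 - 41*(-4 - 12*25) = -13 - 41*(-4 - 300) = -13 - 41*(-304) = -13 + 12464 = 12451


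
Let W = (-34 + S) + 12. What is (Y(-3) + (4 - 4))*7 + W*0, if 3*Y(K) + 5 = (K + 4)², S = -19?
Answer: -28/3 ≈ -9.3333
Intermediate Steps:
Y(K) = -5/3 + (4 + K)²/3 (Y(K) = -5/3 + (K + 4)²/3 = -5/3 + (4 + K)²/3)
W = -41 (W = (-34 - 19) + 12 = -53 + 12 = -41)
(Y(-3) + (4 - 4))*7 + W*0 = ((-5/3 + (4 - 3)²/3) + (4 - 4))*7 - 41*0 = ((-5/3 + (⅓)*1²) + 0)*7 + 0 = ((-5/3 + (⅓)*1) + 0)*7 + 0 = ((-5/3 + ⅓) + 0)*7 + 0 = (-4/3 + 0)*7 + 0 = -4/3*7 + 0 = -28/3 + 0 = -28/3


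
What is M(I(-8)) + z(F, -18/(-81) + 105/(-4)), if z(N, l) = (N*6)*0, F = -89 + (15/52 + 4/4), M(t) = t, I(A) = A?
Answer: -8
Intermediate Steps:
F = -4561/52 (F = -89 + (15*(1/52) + 4*(1/4)) = -89 + (15/52 + 1) = -89 + 67/52 = -4561/52 ≈ -87.712)
z(N, l) = 0 (z(N, l) = (6*N)*0 = 0)
M(I(-8)) + z(F, -18/(-81) + 105/(-4)) = -8 + 0 = -8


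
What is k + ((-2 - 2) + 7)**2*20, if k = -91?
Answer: 89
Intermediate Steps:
k + ((-2 - 2) + 7)**2*20 = -91 + ((-2 - 2) + 7)**2*20 = -91 + (-4 + 7)**2*20 = -91 + 3**2*20 = -91 + 9*20 = -91 + 180 = 89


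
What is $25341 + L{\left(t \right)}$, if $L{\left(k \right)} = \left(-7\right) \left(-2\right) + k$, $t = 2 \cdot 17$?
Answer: $25389$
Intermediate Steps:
$t = 34$
$L{\left(k \right)} = 14 + k$
$25341 + L{\left(t \right)} = 25341 + \left(14 + 34\right) = 25341 + 48 = 25389$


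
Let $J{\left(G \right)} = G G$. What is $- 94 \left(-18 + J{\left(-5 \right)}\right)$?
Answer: $-658$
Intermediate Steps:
$J{\left(G \right)} = G^{2}$
$- 94 \left(-18 + J{\left(-5 \right)}\right) = - 94 \left(-18 + \left(-5\right)^{2}\right) = - 94 \left(-18 + 25\right) = \left(-94\right) 7 = -658$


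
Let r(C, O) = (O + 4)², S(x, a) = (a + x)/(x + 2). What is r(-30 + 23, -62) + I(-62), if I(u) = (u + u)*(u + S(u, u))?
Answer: 161936/15 ≈ 10796.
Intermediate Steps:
S(x, a) = (a + x)/(2 + x)
I(u) = 2*u*(u + 2*u/(2 + u)) (I(u) = (u + u)*(u + (u + u)/(2 + u)) = (2*u)*(u + (2*u)/(2 + u)) = (2*u)*(u + 2*u/(2 + u)) = 2*u*(u + 2*u/(2 + u)))
r(C, O) = (4 + O)²
r(-30 + 23, -62) + I(-62) = (4 - 62)² + 2*(-62)²*(4 - 62)/(2 - 62) = (-58)² + 2*3844*(-58)/(-60) = 3364 + 2*3844*(-1/60)*(-58) = 3364 + 111476/15 = 161936/15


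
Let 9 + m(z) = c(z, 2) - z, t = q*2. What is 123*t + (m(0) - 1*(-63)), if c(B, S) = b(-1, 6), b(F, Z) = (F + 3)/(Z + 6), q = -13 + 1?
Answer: -17387/6 ≈ -2897.8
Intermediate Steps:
q = -12
b(F, Z) = (3 + F)/(6 + Z)
c(B, S) = ⅙ (c(B, S) = (3 - 1)/(6 + 6) = 2/12 = (1/12)*2 = ⅙)
t = -24 (t = -12*2 = -24)
m(z) = -53/6 - z (m(z) = -9 + (⅙ - z) = -53/6 - z)
123*t + (m(0) - 1*(-63)) = 123*(-24) + ((-53/6 - 1*0) - 1*(-63)) = -2952 + ((-53/6 + 0) + 63) = -2952 + (-53/6 + 63) = -2952 + 325/6 = -17387/6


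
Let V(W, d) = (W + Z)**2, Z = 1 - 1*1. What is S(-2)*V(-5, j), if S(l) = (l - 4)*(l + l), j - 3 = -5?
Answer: 600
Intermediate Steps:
Z = 0 (Z = 1 - 1 = 0)
j = -2 (j = 3 - 5 = -2)
S(l) = 2*l*(-4 + l) (S(l) = (-4 + l)*(2*l) = 2*l*(-4 + l))
V(W, d) = W**2 (V(W, d) = (W + 0)**2 = W**2)
S(-2)*V(-5, j) = (2*(-2)*(-4 - 2))*(-5)**2 = (2*(-2)*(-6))*25 = 24*25 = 600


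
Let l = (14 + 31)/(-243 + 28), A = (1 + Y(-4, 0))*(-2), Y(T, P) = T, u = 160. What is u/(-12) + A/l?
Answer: -42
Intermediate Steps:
A = 6 (A = (1 - 4)*(-2) = -3*(-2) = 6)
l = -9/43 (l = 45/(-215) = 45*(-1/215) = -9/43 ≈ -0.20930)
u/(-12) + A/l = 160/(-12) + 6/(-9/43) = 160*(-1/12) + 6*(-43/9) = -40/3 - 86/3 = -42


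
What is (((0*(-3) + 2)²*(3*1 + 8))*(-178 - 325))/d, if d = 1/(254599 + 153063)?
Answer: -9022375384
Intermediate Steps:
d = 1/407662 ≈ 2.4530e-6
(((0*(-3) + 2)²*(3*1 + 8))*(-178 - 325))/d = (((0*(-3) + 2)²*(3*1 + 8))*(-178 - 325))/(1/407662) = (((0 + 2)²*(3 + 8))*(-503))*407662 = ((2²*11)*(-503))*407662 = ((4*11)*(-503))*407662 = (44*(-503))*407662 = -22132*407662 = -9022375384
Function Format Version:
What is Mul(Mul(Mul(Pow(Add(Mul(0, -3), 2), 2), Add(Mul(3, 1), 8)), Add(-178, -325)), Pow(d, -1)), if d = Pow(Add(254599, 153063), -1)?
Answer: -9022375384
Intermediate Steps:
d = Rational(1, 407662) (d = Pow(407662, -1) = Rational(1, 407662) ≈ 2.4530e-6)
Mul(Mul(Mul(Pow(Add(Mul(0, -3), 2), 2), Add(Mul(3, 1), 8)), Add(-178, -325)), Pow(d, -1)) = Mul(Mul(Mul(Pow(Add(Mul(0, -3), 2), 2), Add(Mul(3, 1), 8)), Add(-178, -325)), Pow(Rational(1, 407662), -1)) = Mul(Mul(Mul(Pow(Add(0, 2), 2), Add(3, 8)), -503), 407662) = Mul(Mul(Mul(Pow(2, 2), 11), -503), 407662) = Mul(Mul(Mul(4, 11), -503), 407662) = Mul(Mul(44, -503), 407662) = Mul(-22132, 407662) = -9022375384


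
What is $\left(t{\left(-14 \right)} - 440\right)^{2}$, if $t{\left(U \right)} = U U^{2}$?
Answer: $10137856$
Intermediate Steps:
$t{\left(U \right)} = U^{3}$
$\left(t{\left(-14 \right)} - 440\right)^{2} = \left(\left(-14\right)^{3} - 440\right)^{2} = \left(-2744 - 440\right)^{2} = \left(-3184\right)^{2} = 10137856$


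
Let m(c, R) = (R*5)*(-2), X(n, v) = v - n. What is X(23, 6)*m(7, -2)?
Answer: -340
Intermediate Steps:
m(c, R) = -10*R (m(c, R) = (5*R)*(-2) = -10*R)
X(23, 6)*m(7, -2) = (6 - 1*23)*(-10*(-2)) = (6 - 23)*20 = -17*20 = -340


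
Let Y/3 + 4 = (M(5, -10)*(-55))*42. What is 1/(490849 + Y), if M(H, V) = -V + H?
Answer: 1/386887 ≈ 2.5847e-6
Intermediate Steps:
M(H, V) = H - V
Y = -103962 (Y = -12 + 3*(((5 - 1*(-10))*(-55))*42) = -12 + 3*(((5 + 10)*(-55))*42) = -12 + 3*((15*(-55))*42) = -12 + 3*(-825*42) = -12 + 3*(-34650) = -12 - 103950 = -103962)
1/(490849 + Y) = 1/(490849 - 103962) = 1/386887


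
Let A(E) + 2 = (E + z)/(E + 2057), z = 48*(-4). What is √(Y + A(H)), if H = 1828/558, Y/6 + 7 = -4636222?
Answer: 101*I*√901016246942782/574817 ≈ 5274.2*I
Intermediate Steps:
z = -192
Y = -27817374 (Y = -42 + 6*(-4636222) = -42 - 27817332 = -27817374)
H = 914/279 (H = 1828*(1/558) = 914/279 ≈ 3.2760)
A(E) = -2 + (-192 + E)/(2057 + E) (A(E) = -2 + (E - 192)/(E + 2057) = -2 + (-192 + E)/(2057 + E))
√(Y + A(H)) = √(-27817374 + (-4306 - 1*914/279)/(2057 + 914/279)) = √(-27817374 + (-4306 - 914/279)/(574817/279)) = √(-27817374 + (279/574817)*(-1202288/279)) = √(-27817374 - 1202288/574817) = √(-15989900672846/574817) = 101*I*√901016246942782/574817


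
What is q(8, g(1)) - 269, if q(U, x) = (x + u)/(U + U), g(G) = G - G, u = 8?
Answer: -537/2 ≈ -268.50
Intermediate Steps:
g(G) = 0
q(U, x) = (8 + x)/(2*U) (q(U, x) = (x + 8)/(U + U) = (8 + x)/((2*U)) = (8 + x)*(1/(2*U)) = (8 + x)/(2*U))
q(8, g(1)) - 269 = (1/2)*(8 + 0)/8 - 269 = (1/2)*(1/8)*8 - 269 = 1/2 - 269 = -537/2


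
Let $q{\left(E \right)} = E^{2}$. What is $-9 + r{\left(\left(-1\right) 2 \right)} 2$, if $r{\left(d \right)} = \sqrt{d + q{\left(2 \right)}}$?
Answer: $-9 + 2 \sqrt{2} \approx -6.1716$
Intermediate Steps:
$r{\left(d \right)} = \sqrt{4 + d}$ ($r{\left(d \right)} = \sqrt{d + 2^{2}} = \sqrt{d + 4} = \sqrt{4 + d}$)
$-9 + r{\left(\left(-1\right) 2 \right)} 2 = -9 + \sqrt{4 - 2} \cdot 2 = -9 + \sqrt{2} \cdot 2 = -9 + 2 \sqrt{2}$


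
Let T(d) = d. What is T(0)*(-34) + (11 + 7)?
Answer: 18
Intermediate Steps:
T(0)*(-34) + (11 + 7) = 0*(-34) + (11 + 7) = 0 + 18 = 18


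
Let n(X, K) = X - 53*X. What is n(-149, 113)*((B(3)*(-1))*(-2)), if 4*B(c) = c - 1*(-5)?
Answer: 30992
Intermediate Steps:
n(X, K) = -52*X (n(X, K) = X - 53*X = -52*X)
B(c) = 5/4 + c/4 (B(c) = (c - 1*(-5))/4 = (c + 5)/4 = (5 + c)/4 = 5/4 + c/4)
n(-149, 113)*((B(3)*(-1))*(-2)) = (-52*(-149))*(((5/4 + (¼)*3)*(-1))*(-2)) = 7748*(((5/4 + ¾)*(-1))*(-2)) = 7748*((2*(-1))*(-2)) = 7748*(-2*(-2)) = 7748*4 = 30992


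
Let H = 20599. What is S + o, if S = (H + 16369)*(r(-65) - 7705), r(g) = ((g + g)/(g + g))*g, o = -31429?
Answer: -287272789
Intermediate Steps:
r(g) = g (r(g) = ((2*g)/((2*g)))*g = ((2*g)*(1/(2*g)))*g = 1*g = g)
S = -287241360 (S = (20599 + 16369)*(-65 - 7705) = 36968*(-7770) = -287241360)
S + o = -287241360 - 31429 = -287272789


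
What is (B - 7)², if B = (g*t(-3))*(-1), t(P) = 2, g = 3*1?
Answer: 169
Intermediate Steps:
g = 3
B = -6 (B = (3*2)*(-1) = 6*(-1) = -6)
(B - 7)² = (-6 - 7)² = (-13)² = 169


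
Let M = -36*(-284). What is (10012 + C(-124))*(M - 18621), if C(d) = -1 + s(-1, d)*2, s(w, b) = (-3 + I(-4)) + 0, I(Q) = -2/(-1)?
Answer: -84045573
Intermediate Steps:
I(Q) = 2 (I(Q) = -2*(-1) = 2)
s(w, b) = -1 (s(w, b) = (-3 + 2) + 0 = -1 + 0 = -1)
C(d) = -3 (C(d) = -1 - 1*2 = -1 - 2 = -3)
M = 10224
(10012 + C(-124))*(M - 18621) = (10012 - 3)*(10224 - 18621) = 10009*(-8397) = -84045573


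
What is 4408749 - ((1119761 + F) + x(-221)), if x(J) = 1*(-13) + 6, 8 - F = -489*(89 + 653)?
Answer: 2926149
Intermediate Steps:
F = 362846 (F = 8 - (-489)*(89 + 653) = 8 - (-489)*742 = 8 - 1*(-362838) = 8 + 362838 = 362846)
x(J) = -7 (x(J) = -13 + 6 = -7)
4408749 - ((1119761 + F) + x(-221)) = 4408749 - ((1119761 + 362846) - 7) = 4408749 - (1482607 - 7) = 4408749 - 1*1482600 = 4408749 - 1482600 = 2926149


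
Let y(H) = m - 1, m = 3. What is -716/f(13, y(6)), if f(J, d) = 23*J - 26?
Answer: -716/273 ≈ -2.6227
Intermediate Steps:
y(H) = 2 (y(H) = 3 - 1 = 2)
f(J, d) = -26 + 23*J
-716/f(13, y(6)) = -716/(-26 + 23*13) = -716/(-26 + 299) = -716/273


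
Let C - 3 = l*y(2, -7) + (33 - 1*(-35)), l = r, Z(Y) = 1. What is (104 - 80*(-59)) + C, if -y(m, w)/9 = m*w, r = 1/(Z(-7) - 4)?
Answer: 4853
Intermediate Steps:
r = -⅓ (r = 1/(1 - 4) = 1/(-3) = -⅓ ≈ -0.33333)
l = -⅓ ≈ -0.33333
y(m, w) = -9*m*w
C = 29 (C = 3 + (-(-3)*2*(-7) + (33 - 1*(-35))) = 3 + (-⅓*126 + (33 + 35)) = 3 + (-42 + 68) = 3 + 26 = 29)
(104 - 80*(-59)) + C = (104 - 80*(-59)) + 29 = (104 + 4720) + 29 = 4824 + 29 = 4853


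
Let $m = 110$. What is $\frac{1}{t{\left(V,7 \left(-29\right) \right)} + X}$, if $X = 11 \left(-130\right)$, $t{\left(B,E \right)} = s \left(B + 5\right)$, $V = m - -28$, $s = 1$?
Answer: $- \frac{1}{1287} \approx -0.000777$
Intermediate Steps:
$V = 138$ ($V = 110 - -28 = 110 + 28 = 138$)
$t{\left(B,E \right)} = 5 + B$ ($t{\left(B,E \right)} = 1 \left(B + 5\right) = 1 \left(5 + B\right) = 5 + B$)
$X = -1430$
$\frac{1}{t{\left(V,7 \left(-29\right) \right)} + X} = \frac{1}{\left(5 + 138\right) - 1430} = \frac{1}{143 - 1430} = \frac{1}{-1287} = - \frac{1}{1287}$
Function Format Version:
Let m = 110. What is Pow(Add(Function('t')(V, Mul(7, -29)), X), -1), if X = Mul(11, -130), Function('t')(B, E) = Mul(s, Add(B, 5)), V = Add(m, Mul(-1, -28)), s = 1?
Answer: Rational(-1, 1287) ≈ -0.00077700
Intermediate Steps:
V = 138 (V = Add(110, Mul(-1, -28)) = Add(110, 28) = 138)
Function('t')(B, E) = Add(5, B) (Function('t')(B, E) = Mul(1, Add(B, 5)) = Mul(1, Add(5, B)) = Add(5, B))
X = -1430
Pow(Add(Function('t')(V, Mul(7, -29)), X), -1) = Pow(Add(Add(5, 138), -1430), -1) = Pow(Add(143, -1430), -1) = Pow(-1287, -1) = Rational(-1, 1287)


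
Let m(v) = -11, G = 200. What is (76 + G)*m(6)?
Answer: -3036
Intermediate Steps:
(76 + G)*m(6) = (76 + 200)*(-11) = 276*(-11) = -3036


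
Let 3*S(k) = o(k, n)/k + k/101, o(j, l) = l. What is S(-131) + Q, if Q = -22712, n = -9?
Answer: -901523668/39693 ≈ -22712.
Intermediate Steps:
S(k) = -3/k + k/303 (S(k) = (-9/k + k/101)/3 = -3/k + k/303)
S(-131) + Q = (-3/(-131) + (1/303)*(-131)) - 22712 = (-3*(-1/131) - 131/303) - 22712 = (3/131 - 131/303) - 22712 = -16252/39693 - 22712 = -901523668/39693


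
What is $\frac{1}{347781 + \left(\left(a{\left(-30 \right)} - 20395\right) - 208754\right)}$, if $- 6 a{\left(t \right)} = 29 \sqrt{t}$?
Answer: $\frac{711792}{84441312749} + \frac{29 i \sqrt{30}}{84441312749} \approx 8.4294 \cdot 10^{-6} + 1.8811 \cdot 10^{-9} i$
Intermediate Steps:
$a{\left(t \right)} = - \frac{29 \sqrt{t}}{6}$
$\frac{1}{347781 + \left(\left(a{\left(-30 \right)} - 20395\right) - 208754\right)} = \frac{1}{347781 - \left(229149 + \frac{29 i \sqrt{30}}{6}\right)} = \frac{1}{118632 - \frac{29 i \sqrt{30}}{6}}$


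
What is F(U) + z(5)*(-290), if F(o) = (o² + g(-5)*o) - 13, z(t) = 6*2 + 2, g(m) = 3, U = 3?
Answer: -4055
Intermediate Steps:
z(t) = 14 (z(t) = 12 + 2 = 14)
F(o) = -13 + o² + 3*o (F(o) = (o² + 3*o) - 13 = -13 + o² + 3*o)
F(U) + z(5)*(-290) = (-13 + 3² + 3*3) + 14*(-290) = (-13 + 9 + 9) - 4060 = 5 - 4060 = -4055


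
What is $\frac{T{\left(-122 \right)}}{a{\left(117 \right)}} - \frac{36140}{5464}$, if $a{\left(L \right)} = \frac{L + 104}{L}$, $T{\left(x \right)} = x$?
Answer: $- \frac{1653463}{23222} \approx -71.202$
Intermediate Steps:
$a{\left(L \right)} = \frac{104 + L}{L}$
$\frac{T{\left(-122 \right)}}{a{\left(117 \right)}} - \frac{36140}{5464} = - \frac{122}{\frac{1}{117} \left(104 + 117\right)} - \frac{36140}{5464} = - \frac{122}{\frac{1}{117} \cdot 221} - \frac{9035}{1366} = - \frac{122}{\frac{17}{9}} - \frac{9035}{1366} = \left(-122\right) \frac{9}{17} - \frac{9035}{1366} = - \frac{1098}{17} - \frac{9035}{1366} = - \frac{1653463}{23222}$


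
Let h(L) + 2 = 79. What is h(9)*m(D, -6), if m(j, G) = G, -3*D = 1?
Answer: -462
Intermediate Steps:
D = -⅓ (D = -⅓*1 = -⅓ ≈ -0.33333)
h(L) = 77 (h(L) = -2 + 79 = 77)
h(9)*m(D, -6) = 77*(-6) = -462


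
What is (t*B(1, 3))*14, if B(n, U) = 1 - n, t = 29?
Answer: 0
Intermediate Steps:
(t*B(1, 3))*14 = (29*(1 - 1*1))*14 = (29*(1 - 1))*14 = (29*0)*14 = 0*14 = 0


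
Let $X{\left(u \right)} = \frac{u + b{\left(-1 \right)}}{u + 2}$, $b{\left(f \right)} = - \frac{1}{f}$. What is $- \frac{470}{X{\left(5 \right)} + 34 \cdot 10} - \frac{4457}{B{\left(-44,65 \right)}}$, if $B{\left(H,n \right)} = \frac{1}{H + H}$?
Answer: $\frac{467912043}{1193} \approx 3.9221 \cdot 10^{5}$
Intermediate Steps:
$B{\left(H,n \right)} = \frac{1}{2 H}$
$X{\left(u \right)} = \frac{1 + u}{2 + u}$ ($X{\left(u \right)} = \frac{u - \frac{1}{-1}}{u + 2} = \frac{u - -1}{2 + u} = \frac{u + 1}{2 + u} = \frac{1 + u}{2 + u}$)
$- \frac{470}{X{\left(5 \right)} + 34 \cdot 10} - \frac{4457}{B{\left(-44,65 \right)}} = - \frac{470}{\frac{1 + 5}{2 + 5} + 34 \cdot 10} - \frac{4457}{\frac{1}{2} \frac{1}{-44}} = - \frac{470}{\frac{1}{7} \cdot 6 + 340} - \frac{4457}{\frac{1}{2} \left(- \frac{1}{44}\right)} = - \frac{470}{\frac{1}{7} \cdot 6 + 340} - \frac{4457}{- \frac{1}{88}} = - \frac{470}{\frac{6}{7} + 340} - -392216 = - \frac{470}{\frac{2386}{7}} + 392216 = \left(-470\right) \frac{7}{2386} + 392216 = - \frac{1645}{1193} + 392216 = \frac{467912043}{1193}$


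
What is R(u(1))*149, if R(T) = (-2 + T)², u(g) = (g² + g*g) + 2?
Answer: 596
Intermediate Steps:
u(g) = 2 + 2*g² (u(g) = (g² + g²) + 2 = 2*g² + 2 = 2 + 2*g²)
R(u(1))*149 = (-2 + (2 + 2*1²))²*149 = (-2 + (2 + 2*1))²*149 = (-2 + (2 + 2))²*149 = (-2 + 4)²*149 = 2²*149 = 4*149 = 596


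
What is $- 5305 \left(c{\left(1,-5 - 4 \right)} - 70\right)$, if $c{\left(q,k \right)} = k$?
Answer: $419095$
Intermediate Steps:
$- 5305 \left(c{\left(1,-5 - 4 \right)} - 70\right) = - 5305 \left(\left(-5 - 4\right) - 70\right) = - 5305 \left(-9 - 70\right) = \left(-5305\right) \left(-79\right) = 419095$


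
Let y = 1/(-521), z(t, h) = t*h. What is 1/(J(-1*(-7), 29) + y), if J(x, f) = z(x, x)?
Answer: 521/25528 ≈ 0.020409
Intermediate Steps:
z(t, h) = h*t
J(x, f) = x**2 (J(x, f) = x*x = x**2)
y = -1/521 ≈ -0.0019194
1/(J(-1*(-7), 29) + y) = 1/((-1*(-7))**2 - 1/521) = 1/(7**2 - 1/521) = 1/(49 - 1/521) = 1/(25528/521) = 521/25528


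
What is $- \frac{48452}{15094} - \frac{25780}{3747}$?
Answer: $- \frac{285336482}{28278609} \approx -10.09$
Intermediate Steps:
$- \frac{48452}{15094} - \frac{25780}{3747} = \left(-48452\right) \frac{1}{15094} - \frac{25780}{3747} = - \frac{24226}{7547} - \frac{25780}{3747} = - \frac{285336482}{28278609}$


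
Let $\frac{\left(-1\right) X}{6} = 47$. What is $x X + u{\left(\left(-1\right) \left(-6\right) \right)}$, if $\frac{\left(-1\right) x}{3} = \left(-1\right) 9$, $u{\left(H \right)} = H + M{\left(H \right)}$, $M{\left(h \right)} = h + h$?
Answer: $-7596$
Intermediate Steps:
$X = -282$ ($X = \left(-6\right) 47 = -282$)
$M{\left(h \right)} = 2 h$
$u{\left(H \right)} = 3 H$ ($u{\left(H \right)} = H + 2 H = 3 H$)
$x = 27$ ($x = - 3 \left(\left(-1\right) 9\right) = \left(-3\right) \left(-9\right) = 27$)
$x X + u{\left(\left(-1\right) \left(-6\right) \right)} = 27 \left(-282\right) + 3 \left(\left(-1\right) \left(-6\right)\right) = -7614 + 3 \cdot 6 = -7614 + 18 = -7596$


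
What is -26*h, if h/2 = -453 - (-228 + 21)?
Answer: 12792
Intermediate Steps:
h = -492 (h = 2*(-453 - (-228 + 21)) = 2*(-453 - 1*(-207)) = 2*(-453 + 207) = 2*(-246) = -492)
-26*h = -26*(-492) = 12792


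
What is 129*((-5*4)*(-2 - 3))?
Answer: 12900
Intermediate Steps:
129*((-5*4)*(-2 - 3)) = 129*(-20*(-5)) = 129*100 = 12900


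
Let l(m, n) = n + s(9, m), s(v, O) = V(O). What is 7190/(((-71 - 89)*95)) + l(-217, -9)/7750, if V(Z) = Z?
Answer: -591577/1178000 ≈ -0.50219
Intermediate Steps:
s(v, O) = O
l(m, n) = m + n (l(m, n) = n + m = m + n)
7190/(((-71 - 89)*95)) + l(-217, -9)/7750 = 7190/(((-71 - 89)*95)) + (-217 - 9)/7750 = 7190/((-160*95)) - 226*1/7750 = 7190/(-15200) - 113/3875 = 7190*(-1/15200) - 113/3875 = -719/1520 - 113/3875 = -591577/1178000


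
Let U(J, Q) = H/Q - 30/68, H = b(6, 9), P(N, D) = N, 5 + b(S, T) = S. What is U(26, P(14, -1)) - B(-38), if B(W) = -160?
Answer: 18996/119 ≈ 159.63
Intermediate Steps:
b(S, T) = -5 + S
H = 1 (H = -5 + 6 = 1)
U(J, Q) = -15/34 + 1/Q (U(J, Q) = 1/Q - 30/68 = 1/Q - 30*1/68 = 1/Q - 15/34 = -15/34 + 1/Q)
U(26, P(14, -1)) - B(-38) = (-15/34 + 1/14) - 1*(-160) = (-15/34 + 1/14) + 160 = -44/119 + 160 = 18996/119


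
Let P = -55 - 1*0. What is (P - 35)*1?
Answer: -90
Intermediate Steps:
P = -55 (P = -55 + 0 = -55)
(P - 35)*1 = (-55 - 35)*1 = -90*1 = -90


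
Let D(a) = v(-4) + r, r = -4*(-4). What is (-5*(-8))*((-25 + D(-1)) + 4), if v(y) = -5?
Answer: -400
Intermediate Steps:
r = 16 (r = -4*(-4) = 16)
D(a) = 11 (D(a) = -5 + 16 = 11)
(-5*(-8))*((-25 + D(-1)) + 4) = (-5*(-8))*((-25 + 11) + 4) = 40*(-14 + 4) = 40*(-10) = -400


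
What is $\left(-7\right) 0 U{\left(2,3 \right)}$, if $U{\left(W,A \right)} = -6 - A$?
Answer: $0$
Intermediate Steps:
$\left(-7\right) 0 U{\left(2,3 \right)} = \left(-7\right) 0 \left(-6 - 3\right) = 0 \left(-6 - 3\right) = 0 \left(-9\right) = 0$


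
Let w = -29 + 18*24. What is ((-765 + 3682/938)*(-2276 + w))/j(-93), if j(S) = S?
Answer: -95508016/6231 ≈ -15328.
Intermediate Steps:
w = 403 (w = -29 + 432 = 403)
((-765 + 3682/938)*(-2276 + w))/j(-93) = ((-765 + 3682/938)*(-2276 + 403))/(-93) = ((-765 + 3682*(1/938))*(-1873))*(-1/93) = ((-765 + 263/67)*(-1873))*(-1/93) = -50992/67*(-1873)*(-1/93) = (95508016/67)*(-1/93) = -95508016/6231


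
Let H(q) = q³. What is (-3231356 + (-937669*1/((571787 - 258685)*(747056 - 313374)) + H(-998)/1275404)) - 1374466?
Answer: -199446148786816786003599/43295725580382964 ≈ -4.6066e+6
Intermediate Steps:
(-3231356 + (-937669*1/((571787 - 258685)*(747056 - 313374)) + H(-998)/1275404)) - 1374466 = (-3231356 + (-937669*1/((571787 - 258685)*(747056 - 313374)) + (-998)³/1275404)) - 1374466 = (-3231356 + (-937669/(433682*313102) - 994011992*1/1275404)) - 1374466 = (-3231356 + (-937669/135786701564 - 248502998/318851)) - 1374466 = (-3231356 - 33743402726161987191/43295725580382964) - 1374466 = -139937646031250135006375/43295725580382964 - 1374466 = -199446148786816786003599/43295725580382964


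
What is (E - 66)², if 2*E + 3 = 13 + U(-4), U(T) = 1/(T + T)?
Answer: 954529/256 ≈ 3728.6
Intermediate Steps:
U(T) = 1/(2*T)
E = 79/16 (E = -3/2 + (13 + (½)/(-4))/2 = -3/2 + (13 + (½)*(-¼))/2 = -3/2 + (13 - ⅛)/2 = -3/2 + (½)*(103/8) = -3/2 + 103/16 = 79/16 ≈ 4.9375)
(E - 66)² = (79/16 - 66)² = (-977/16)² = 954529/256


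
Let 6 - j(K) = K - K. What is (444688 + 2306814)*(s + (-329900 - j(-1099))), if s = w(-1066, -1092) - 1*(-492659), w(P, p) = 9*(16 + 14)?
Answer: 448558110546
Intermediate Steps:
j(K) = 6 (j(K) = 6 - (K - K) = 6 - 1*0 = 6 + 0 = 6)
w(P, p) = 270 (w(P, p) = 9*30 = 270)
s = 492929 (s = 270 - 1*(-492659) = 270 + 492659 = 492929)
(444688 + 2306814)*(s + (-329900 - j(-1099))) = (444688 + 2306814)*(492929 + (-329900 - 1*6)) = 2751502*(492929 + (-329900 - 6)) = 2751502*(492929 - 329906) = 2751502*163023 = 448558110546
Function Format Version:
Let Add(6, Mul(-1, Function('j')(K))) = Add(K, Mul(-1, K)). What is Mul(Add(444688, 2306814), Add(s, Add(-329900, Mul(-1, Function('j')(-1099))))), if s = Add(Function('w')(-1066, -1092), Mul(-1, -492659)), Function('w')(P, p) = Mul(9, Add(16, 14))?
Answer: 448558110546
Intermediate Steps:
Function('j')(K) = 6 (Function('j')(K) = Add(6, Mul(-1, Add(K, Mul(-1, K)))) = Add(6, Mul(-1, 0)) = Add(6, 0) = 6)
Function('w')(P, p) = 270 (Function('w')(P, p) = Mul(9, 30) = 270)
s = 492929 (s = Add(270, Mul(-1, -492659)) = Add(270, 492659) = 492929)
Mul(Add(444688, 2306814), Add(s, Add(-329900, Mul(-1, Function('j')(-1099))))) = Mul(Add(444688, 2306814), Add(492929, Add(-329900, Mul(-1, 6)))) = Mul(2751502, Add(492929, Add(-329900, -6))) = Mul(2751502, Add(492929, -329906)) = Mul(2751502, 163023) = 448558110546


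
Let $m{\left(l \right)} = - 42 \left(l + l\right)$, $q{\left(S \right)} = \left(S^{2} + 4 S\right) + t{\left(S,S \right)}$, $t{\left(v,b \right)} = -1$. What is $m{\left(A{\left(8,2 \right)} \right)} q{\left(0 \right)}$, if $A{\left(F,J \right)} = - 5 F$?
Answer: $-3360$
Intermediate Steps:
$q{\left(S \right)} = -1 + S^{2} + 4 S$ ($q{\left(S \right)} = \left(S^{2} + 4 S\right) - 1 = -1 + S^{2} + 4 S$)
$m{\left(l \right)} = - 84 l$ ($m{\left(l \right)} = - 42 \cdot 2 l = - 84 l$)
$m{\left(A{\left(8,2 \right)} \right)} q{\left(0 \right)} = - 84 \left(\left(-5\right) 8\right) \left(-1 + 0^{2} + 4 \cdot 0\right) = \left(-84\right) \left(-40\right) \left(-1 + 0 + 0\right) = 3360 \left(-1\right) = -3360$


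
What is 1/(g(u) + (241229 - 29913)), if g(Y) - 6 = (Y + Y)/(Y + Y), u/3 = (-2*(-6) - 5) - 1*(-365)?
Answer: 1/211323 ≈ 4.7321e-6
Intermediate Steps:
u = 1116 (u = 3*((-2*(-6) - 5) - 1*(-365)) = 3*((12 - 5) + 365) = 3*(7 + 365) = 3*372 = 1116)
g(Y) = 7 (g(Y) = 6 + (Y + Y)/(Y + Y) = 6 + (2*Y)/((2*Y)) = 6 + (2*Y)*(1/(2*Y)) = 6 + 1 = 7)
1/(g(u) + (241229 - 29913)) = 1/(7 + (241229 - 29913)) = 1/(7 + 211316) = 1/211323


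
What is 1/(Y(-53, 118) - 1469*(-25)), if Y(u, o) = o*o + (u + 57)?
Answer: 1/50653 ≈ 1.9742e-5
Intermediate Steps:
Y(u, o) = 57 + u + o² (Y(u, o) = o² + (57 + u) = 57 + u + o²)
1/(Y(-53, 118) - 1469*(-25)) = 1/((57 - 53 + 118²) - 1469*(-25)) = 1/((57 - 53 + 13924) + 36725) = 1/(13928 + 36725) = 1/50653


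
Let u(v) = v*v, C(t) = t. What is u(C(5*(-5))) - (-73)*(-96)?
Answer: -6383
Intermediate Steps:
u(v) = v²
u(C(5*(-5))) - (-73)*(-96) = (5*(-5))² - (-73)*(-96) = (-25)² - 1*7008 = 625 - 7008 = -6383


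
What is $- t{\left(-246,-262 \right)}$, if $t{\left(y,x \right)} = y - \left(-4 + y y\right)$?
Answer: $60758$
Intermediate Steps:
$t{\left(y,x \right)} = 4 + y - y^{2}$ ($t{\left(y,x \right)} = y - \left(-4 + y^{2}\right) = 4 + y - y^{2}$)
$- t{\left(-246,-262 \right)} = - (4 - 246 - \left(-246\right)^{2}) = - (4 - 246 - 60516) = \left(-1\right) \left(-60758\right) = 60758$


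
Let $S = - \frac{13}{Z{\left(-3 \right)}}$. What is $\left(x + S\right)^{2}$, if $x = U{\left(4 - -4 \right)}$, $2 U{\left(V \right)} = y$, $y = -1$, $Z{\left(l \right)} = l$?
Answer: $\frac{529}{36} \approx 14.694$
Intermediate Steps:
$S = \frac{13}{3}$ ($S = - \frac{13}{-3} = \left(-13\right) \left(- \frac{1}{3}\right) = \frac{13}{3} \approx 4.3333$)
$U{\left(V \right)} = - \frac{1}{2}$ ($U{\left(V \right)} = \frac{1}{2} \left(-1\right) = - \frac{1}{2}$)
$x = - \frac{1}{2} \approx -0.5$
$\left(x + S\right)^{2} = \left(- \frac{1}{2} + \frac{13}{3}\right)^{2} = \left(\frac{23}{6}\right)^{2} = \frac{529}{36}$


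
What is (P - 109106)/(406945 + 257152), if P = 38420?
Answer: -10098/94871 ≈ -0.10644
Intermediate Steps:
(P - 109106)/(406945 + 257152) = (38420 - 109106)/(406945 + 257152) = -70686/664097 = -70686*1/664097 = -10098/94871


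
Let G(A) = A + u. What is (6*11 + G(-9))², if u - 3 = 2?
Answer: 3844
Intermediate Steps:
u = 5 (u = 3 + 2 = 5)
G(A) = 5 + A (G(A) = A + 5 = 5 + A)
(6*11 + G(-9))² = (6*11 + (5 - 9))² = (66 - 4)² = 62² = 3844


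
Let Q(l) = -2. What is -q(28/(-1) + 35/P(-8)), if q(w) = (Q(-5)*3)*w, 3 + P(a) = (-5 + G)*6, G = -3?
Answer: -2926/17 ≈ -172.12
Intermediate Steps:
P(a) = -51 (P(a) = -3 + (-5 - 3)*6 = -3 - 8*6 = -3 - 48 = -51)
q(w) = -6*w (q(w) = (-2*3)*w = -6*w)
-q(28/(-1) + 35/P(-8)) = -(-6)*(28/(-1) + 35/(-51)) = -(-6)*(28*(-1) + 35*(-1/51)) = -(-6)*(-28 - 35/51) = -(-6)*(-1463)/51 = -1*2926/17 = -2926/17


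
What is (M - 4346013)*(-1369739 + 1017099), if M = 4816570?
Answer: -165937220480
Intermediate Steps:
(M - 4346013)*(-1369739 + 1017099) = (4816570 - 4346013)*(-1369739 + 1017099) = 470557*(-352640) = -165937220480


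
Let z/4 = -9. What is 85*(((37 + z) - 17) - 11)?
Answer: -2295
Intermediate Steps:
z = -36 (z = 4*(-9) = -36)
85*(((37 + z) - 17) - 11) = 85*(((37 - 36) - 17) - 11) = 85*((1 - 17) - 11) = 85*(-16 - 11) = 85*(-27) = -2295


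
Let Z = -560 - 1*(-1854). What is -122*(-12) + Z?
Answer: 2758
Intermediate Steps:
Z = 1294 (Z = -560 + 1854 = 1294)
-122*(-12) + Z = -122*(-12) + 1294 = 1464 + 1294 = 2758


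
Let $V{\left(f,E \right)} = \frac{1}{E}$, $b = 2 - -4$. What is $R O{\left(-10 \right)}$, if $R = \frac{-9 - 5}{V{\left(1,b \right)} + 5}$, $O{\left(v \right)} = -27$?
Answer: $\frac{2268}{31} \approx 73.161$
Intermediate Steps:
$b = 6$ ($b = 2 + 4 = 6$)
$R = - \frac{84}{31}$ ($R = \frac{-9 - 5}{\frac{1}{6} + 5} = - \frac{14}{\frac{1}{6} + 5} = - \frac{14}{\frac{31}{6}} = \left(-14\right) \frac{6}{31} = - \frac{84}{31} \approx -2.7097$)
$R O{\left(-10 \right)} = \left(- \frac{84}{31}\right) \left(-27\right) = \frac{2268}{31}$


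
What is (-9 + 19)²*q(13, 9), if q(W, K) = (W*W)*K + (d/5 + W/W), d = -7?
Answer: 152060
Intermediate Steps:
q(W, K) = -⅖ + K*W² (q(W, K) = (W*W)*K + (-7/5 + W/W) = W²*K + (-7*⅕ + 1) = K*W² + (-7/5 + 1) = K*W² - ⅖ = -⅖ + K*W²)
(-9 + 19)²*q(13, 9) = (-9 + 19)²*(-⅖ + 9*13²) = 10²*(-⅖ + 9*169) = 100*(-⅖ + 1521) = 100*(7603/5) = 152060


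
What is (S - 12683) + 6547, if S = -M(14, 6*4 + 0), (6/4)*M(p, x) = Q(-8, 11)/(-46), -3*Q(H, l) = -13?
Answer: -1270139/207 ≈ -6135.9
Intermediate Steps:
Q(H, l) = 13/3 (Q(H, l) = -1/3*(-13) = 13/3)
M(p, x) = -13/207 (M(p, x) = 2*((13/3)/(-46))/3 = 2*((13/3)*(-1/46))/3 = (2/3)*(-13/138) = -13/207)
S = 13/207 (S = -1*(-13/207) = 13/207 ≈ 0.062802)
(S - 12683) + 6547 = (13/207 - 12683) + 6547 = -2625368/207 + 6547 = -1270139/207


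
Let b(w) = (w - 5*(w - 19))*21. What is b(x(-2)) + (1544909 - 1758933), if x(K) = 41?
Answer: -215473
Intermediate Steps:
b(w) = 1995 - 84*w (b(w) = (w - 5*(-19 + w))*21 = (w + (95 - 5*w))*21 = (95 - 4*w)*21 = 1995 - 84*w)
b(x(-2)) + (1544909 - 1758933) = (1995 - 84*41) + (1544909 - 1758933) = (1995 - 3444) - 214024 = -1449 - 214024 = -215473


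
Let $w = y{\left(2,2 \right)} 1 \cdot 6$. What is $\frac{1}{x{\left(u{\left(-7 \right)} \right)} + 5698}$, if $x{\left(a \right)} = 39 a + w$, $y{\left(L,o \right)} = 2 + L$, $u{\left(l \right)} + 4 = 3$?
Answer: $\frac{1}{5683} \approx 0.00017596$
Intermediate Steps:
$u{\left(l \right)} = -1$ ($u{\left(l \right)} = -4 + 3 = -1$)
$w = 24$ ($w = \left(2 + 2\right) 1 \cdot 6 = 4 \cdot 1 \cdot 6 = 4 \cdot 6 = 24$)
$x{\left(a \right)} = 24 + 39 a$ ($x{\left(a \right)} = 39 a + 24 = 24 + 39 a$)
$\frac{1}{x{\left(u{\left(-7 \right)} \right)} + 5698} = \frac{1}{\left(24 + 39 \left(-1\right)\right) + 5698} = \frac{1}{\left(24 - 39\right) + 5698} = \frac{1}{-15 + 5698} = \frac{1}{5683}$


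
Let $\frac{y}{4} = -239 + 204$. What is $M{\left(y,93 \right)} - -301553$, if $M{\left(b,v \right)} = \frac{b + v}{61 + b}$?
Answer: $\frac{23822734}{79} \approx 3.0155 \cdot 10^{5}$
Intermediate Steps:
$y = -140$ ($y = 4 \left(-239 + 204\right) = 4 \left(-35\right) = -140$)
$M{\left(b,v \right)} = \frac{b + v}{61 + b}$
$M{\left(y,93 \right)} - -301553 = \frac{-140 + 93}{61 - 140} - -301553 = \frac{1}{-79} \left(-47\right) + 301553 = \left(- \frac{1}{79}\right) \left(-47\right) + 301553 = \frac{47}{79} + 301553 = \frac{23822734}{79}$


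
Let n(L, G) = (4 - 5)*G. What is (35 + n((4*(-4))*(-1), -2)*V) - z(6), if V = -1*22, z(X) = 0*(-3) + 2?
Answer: -11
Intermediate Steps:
z(X) = 2 (z(X) = 0 + 2 = 2)
n(L, G) = -G
V = -22
(35 + n((4*(-4))*(-1), -2)*V) - z(6) = (35 - 1*(-2)*(-22)) - 1*2 = (35 + 2*(-22)) - 2 = (35 - 44) - 2 = -9 - 2 = -11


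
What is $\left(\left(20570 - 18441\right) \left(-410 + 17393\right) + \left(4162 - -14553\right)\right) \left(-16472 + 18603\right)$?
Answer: $77090037382$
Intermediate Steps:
$\left(\left(20570 - 18441\right) \left(-410 + 17393\right) + \left(4162 - -14553\right)\right) \left(-16472 + 18603\right) = \left(2129 \cdot 16983 + \left(4162 + 14553\right)\right) 2131 = \left(36156807 + 18715\right) 2131 = 36175522 \cdot 2131 = 77090037382$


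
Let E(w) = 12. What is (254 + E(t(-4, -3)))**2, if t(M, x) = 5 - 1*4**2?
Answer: 70756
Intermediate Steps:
t(M, x) = -11 (t(M, x) = 5 - 1*16 = 5 - 16 = -11)
(254 + E(t(-4, -3)))**2 = (254 + 12)**2 = 266**2 = 70756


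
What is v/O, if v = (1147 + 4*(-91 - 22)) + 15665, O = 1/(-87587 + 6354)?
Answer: -1328971880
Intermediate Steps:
O = -1/81233 (O = 1/(-81233) = -1/81233 ≈ -1.2310e-5)
v = 16360 (v = (1147 + 4*(-113)) + 15665 = (1147 - 452) + 15665 = 695 + 15665 = 16360)
v/O = 16360/(-1/81233) = 16360*(-81233) = -1328971880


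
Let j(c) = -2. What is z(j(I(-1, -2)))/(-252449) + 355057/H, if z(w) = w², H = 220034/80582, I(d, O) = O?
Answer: 3611434814596495/27773681633 ≈ 1.3003e+5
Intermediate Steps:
H = 110017/40291 (H = 220034*(1/80582) = 110017/40291 ≈ 2.7306)
z(j(I(-1, -2)))/(-252449) + 355057/H = (-2)²/(-252449) + 355057/(110017/40291) = 4*(-1/252449) + 355057*(40291/110017) = -4/252449 + 14305601587/110017 = 3611434814596495/27773681633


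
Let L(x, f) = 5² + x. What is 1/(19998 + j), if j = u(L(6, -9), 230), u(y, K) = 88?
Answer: 1/20086 ≈ 4.9786e-5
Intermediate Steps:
L(x, f) = 25 + x
j = 88
1/(19998 + j) = 1/(19998 + 88) = 1/20086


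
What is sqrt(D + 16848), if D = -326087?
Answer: 7*I*sqrt(6311) ≈ 556.09*I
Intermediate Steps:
sqrt(D + 16848) = sqrt(-326087 + 16848) = sqrt(-309239) = 7*I*sqrt(6311)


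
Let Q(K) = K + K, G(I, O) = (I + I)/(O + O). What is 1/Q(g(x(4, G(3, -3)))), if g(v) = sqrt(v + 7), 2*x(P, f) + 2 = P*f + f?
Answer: sqrt(14)/14 ≈ 0.26726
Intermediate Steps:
G(I, O) = I/O (G(I, O) = (2*I)/((2*O)) = (2*I)*(1/(2*O)) = I/O)
x(P, f) = -1 + f/2 + P*f/2 (x(P, f) = -1 + (P*f + f)/2 = -1 + (f + P*f)/2 = -1 + (f/2 + P*f/2) = -1 + f/2 + P*f/2)
g(v) = sqrt(7 + v)
Q(K) = 2*K
1/Q(g(x(4, G(3, -3)))) = 1/(2*sqrt(7 + (-1 + (3/(-3))/2 + (1/2)*4*(3/(-3))))) = 1/(2*sqrt(7 + (-1 + (3*(-1/3))/2 + (1/2)*4*(3*(-1/3))))) = 1/(2*sqrt(7 + (-1 + (1/2)*(-1) + (1/2)*4*(-1)))) = 1/(2*sqrt(7 + (-1 - 1/2 - 2))) = 1/(2*sqrt(7 - 7/2)) = 1/(2*sqrt(7/2)) = 1/(2*(sqrt(14)/2)) = 1/(sqrt(14)) = sqrt(14)/14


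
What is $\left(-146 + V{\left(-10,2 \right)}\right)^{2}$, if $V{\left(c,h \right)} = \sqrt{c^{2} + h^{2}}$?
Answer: $21420 - 584 \sqrt{26} \approx 18442.0$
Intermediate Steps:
$\left(-146 + V{\left(-10,2 \right)}\right)^{2} = \left(-146 + \sqrt{\left(-10\right)^{2} + 2^{2}}\right)^{2} = \left(-146 + \sqrt{100 + 4}\right)^{2} = \left(-146 + \sqrt{104}\right)^{2} = \left(-146 + 2 \sqrt{26}\right)^{2}$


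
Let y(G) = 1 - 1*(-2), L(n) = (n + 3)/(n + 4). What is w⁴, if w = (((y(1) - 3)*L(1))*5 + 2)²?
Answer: 256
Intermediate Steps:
L(n) = (3 + n)/(4 + n)
y(G) = 3 (y(G) = 1 + 2 = 3)
w = 4 (w = (((3 - 3)*((3 + 1)/(4 + 1)))*5 + 2)² = ((0*(4/5))*5 + 2)² = ((0*((⅕)*4))*5 + 2)² = ((0*(⅘))*5 + 2)² = (0*5 + 2)² = (0 + 2)² = 2² = 4)
w⁴ = 4⁴ = 256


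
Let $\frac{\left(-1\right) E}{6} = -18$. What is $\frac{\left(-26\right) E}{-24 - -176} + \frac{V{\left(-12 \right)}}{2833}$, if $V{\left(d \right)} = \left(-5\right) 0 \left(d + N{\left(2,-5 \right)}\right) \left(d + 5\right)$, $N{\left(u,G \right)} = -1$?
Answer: $- \frac{351}{19} \approx -18.474$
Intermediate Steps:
$E = 108$ ($E = \left(-6\right) \left(-18\right) = 108$)
$V{\left(d \right)} = 0$ ($V{\left(d \right)} = \left(-5\right) 0 \left(d - 1\right) \left(d + 5\right) = 0 \left(-1 + d\right) \left(5 + d\right) = 0$)
$\frac{\left(-26\right) E}{-24 - -176} + \frac{V{\left(-12 \right)}}{2833} = \frac{\left(-26\right) 108}{-24 - -176} + \frac{0}{2833} = - \frac{2808}{-24 + 176} + 0 \cdot \frac{1}{2833} = - \frac{2808}{152} + 0 = \left(-2808\right) \frac{1}{152} + 0 = - \frac{351}{19} + 0 = - \frac{351}{19}$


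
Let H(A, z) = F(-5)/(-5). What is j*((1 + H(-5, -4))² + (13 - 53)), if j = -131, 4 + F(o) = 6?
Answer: 129821/25 ≈ 5192.8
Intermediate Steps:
F(o) = 2 (F(o) = -4 + 6 = 2)
H(A, z) = -⅖ (H(A, z) = 2/(-5) = 2*(-⅕) = -⅖)
j*((1 + H(-5, -4))² + (13 - 53)) = -131*((1 - ⅖)² + (13 - 53)) = -131*((⅗)² - 40) = -131*(9/25 - 40) = -131*(-991/25) = 129821/25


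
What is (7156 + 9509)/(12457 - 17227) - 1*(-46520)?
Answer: 14792249/318 ≈ 46517.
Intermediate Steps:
(7156 + 9509)/(12457 - 17227) - 1*(-46520) = 16665/(-4770) + 46520 = 16665*(-1/4770) + 46520 = -1111/318 + 46520 = 14792249/318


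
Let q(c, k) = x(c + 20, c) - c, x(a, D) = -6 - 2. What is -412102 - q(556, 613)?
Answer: -411538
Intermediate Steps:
x(a, D) = -8
q(c, k) = -8 - c
-412102 - q(556, 613) = -412102 - (-8 - 1*556) = -412102 - (-8 - 556) = -412102 - 1*(-564) = -412102 + 564 = -411538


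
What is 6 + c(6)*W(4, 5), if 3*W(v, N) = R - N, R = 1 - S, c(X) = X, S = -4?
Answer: 6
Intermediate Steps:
R = 5 (R = 1 - 1*(-4) = 1 + 4 = 5)
W(v, N) = 5/3 - N/3 (W(v, N) = (5 - N)/3 = 5/3 - N/3)
6 + c(6)*W(4, 5) = 6 + 6*(5/3 - ⅓*5) = 6 + 6*(5/3 - 5/3) = 6 + 6*0 = 6 + 0 = 6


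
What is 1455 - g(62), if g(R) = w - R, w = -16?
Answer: 1533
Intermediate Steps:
g(R) = -16 - R
1455 - g(62) = 1455 - (-16 - 1*62) = 1455 - (-16 - 62) = 1455 - 1*(-78) = 1455 + 78 = 1533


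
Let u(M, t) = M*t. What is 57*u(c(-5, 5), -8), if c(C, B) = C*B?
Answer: 11400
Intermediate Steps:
c(C, B) = B*C
57*u(c(-5, 5), -8) = 57*((5*(-5))*(-8)) = 57*(-25*(-8)) = 57*200 = 11400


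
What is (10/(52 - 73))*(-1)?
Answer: 10/21 ≈ 0.47619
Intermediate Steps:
(10/(52 - 73))*(-1) = (10/(-21))*(-1) = -1/21*10*(-1) = -10/21*(-1) = 10/21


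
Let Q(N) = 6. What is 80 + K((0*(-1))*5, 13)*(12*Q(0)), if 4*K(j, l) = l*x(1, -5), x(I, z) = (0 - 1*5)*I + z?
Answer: -2260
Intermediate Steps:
x(I, z) = z - 5*I (x(I, z) = (0 - 5)*I + z = -5*I + z = z - 5*I)
K(j, l) = -5*l/2 (K(j, l) = (l*(-5 - 5*1))/4 = (l*(-5 - 5))/4 = (l*(-10))/4 = (-10*l)/4 = -5*l/2)
80 + K((0*(-1))*5, 13)*(12*Q(0)) = 80 + (-5/2*13)*(12*6) = 80 - 65/2*72 = 80 - 2340 = -2260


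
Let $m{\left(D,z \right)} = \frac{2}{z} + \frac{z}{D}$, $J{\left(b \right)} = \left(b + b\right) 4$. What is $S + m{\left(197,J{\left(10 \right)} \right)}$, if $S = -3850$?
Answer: $- \frac{30334603}{7880} \approx -3849.6$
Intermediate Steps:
$J{\left(b \right)} = 8 b$ ($J{\left(b \right)} = 2 b 4 = 8 b$)
$S + m{\left(197,J{\left(10 \right)} \right)} = -3850 + \left(\frac{2}{8 \cdot 10} + \frac{8 \cdot 10}{197}\right) = -3850 + \left(\frac{2}{80} + 80 \cdot \frac{1}{197}\right) = -3850 + \left(2 \cdot \frac{1}{80} + \frac{80}{197}\right) = -3850 + \left(\frac{1}{40} + \frac{80}{197}\right) = -3850 + \frac{3397}{7880} = - \frac{30334603}{7880}$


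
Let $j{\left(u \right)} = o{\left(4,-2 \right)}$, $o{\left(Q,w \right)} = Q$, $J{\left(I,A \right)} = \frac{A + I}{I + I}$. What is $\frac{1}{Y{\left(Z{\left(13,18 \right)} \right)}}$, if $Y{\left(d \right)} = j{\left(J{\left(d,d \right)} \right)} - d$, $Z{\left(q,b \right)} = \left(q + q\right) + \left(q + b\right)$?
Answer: $- \frac{1}{53} \approx -0.018868$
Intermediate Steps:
$J{\left(I,A \right)} = \frac{A + I}{2 I}$
$j{\left(u \right)} = 4$
$Z{\left(q,b \right)} = b + 3 q$ ($Z{\left(q,b \right)} = 2 q + \left(b + q\right) = b + 3 q$)
$Y{\left(d \right)} = 4 - d$
$\frac{1}{Y{\left(Z{\left(13,18 \right)} \right)}} = \frac{1}{4 - \left(18 + 3 \cdot 13\right)} = \frac{1}{4 - \left(18 + 39\right)} = \frac{1}{4 - 57} = \frac{1}{-53} = - \frac{1}{53}$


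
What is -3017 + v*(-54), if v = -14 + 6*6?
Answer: -4205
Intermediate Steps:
v = 22 (v = -14 + 36 = 22)
-3017 + v*(-54) = -3017 + 22*(-54) = -3017 - 1188 = -4205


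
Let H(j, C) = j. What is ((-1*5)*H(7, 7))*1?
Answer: -35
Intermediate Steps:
((-1*5)*H(7, 7))*1 = (-1*5*7)*1 = -5*7*1 = -35*1 = -35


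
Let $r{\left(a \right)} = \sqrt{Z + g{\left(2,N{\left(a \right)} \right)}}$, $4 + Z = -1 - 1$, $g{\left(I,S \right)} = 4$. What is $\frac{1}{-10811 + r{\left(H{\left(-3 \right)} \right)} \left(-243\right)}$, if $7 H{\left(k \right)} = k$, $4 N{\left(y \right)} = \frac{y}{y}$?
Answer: $\frac{i}{- 10811 i + 243 \sqrt{2}} \approx -9.2405 \cdot 10^{-5} + 2.9373 \cdot 10^{-6} i$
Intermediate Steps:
$N{\left(y \right)} = \frac{1}{4}$ ($N{\left(y \right)} = \frac{y \frac{1}{y}}{4} = \frac{1}{4} \cdot 1 = \frac{1}{4}$)
$H{\left(k \right)} = \frac{k}{7}$
$Z = -6$ ($Z = -4 - 2 = -6$)
$r{\left(a \right)} = i \sqrt{2}$ ($r{\left(a \right)} = \sqrt{-6 + 4} = \sqrt{-2} = i \sqrt{2}$)
$\frac{1}{-10811 + r{\left(H{\left(-3 \right)} \right)} \left(-243\right)} = \frac{1}{-10811 + i \sqrt{2} \left(-243\right)} = \frac{1}{-10811 - 243 i \sqrt{2}}$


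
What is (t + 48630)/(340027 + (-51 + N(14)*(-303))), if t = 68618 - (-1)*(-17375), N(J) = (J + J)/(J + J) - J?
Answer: 99873/343915 ≈ 0.29040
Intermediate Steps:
N(J) = 1 - J (N(J) = (2*J)/((2*J)) - J = (2*J)*(1/(2*J)) - J = 1 - J)
t = 51243 (t = 68618 - 1*17375 = 68618 - 17375 = 51243)
(t + 48630)/(340027 + (-51 + N(14)*(-303))) = (51243 + 48630)/(340027 + (-51 + (1 - 1*14)*(-303))) = 99873/(340027 + (-51 + (1 - 14)*(-303))) = 99873/(340027 + (-51 - 13*(-303))) = 99873/(340027 + (-51 + 3939)) = 99873/(340027 + 3888) = 99873/343915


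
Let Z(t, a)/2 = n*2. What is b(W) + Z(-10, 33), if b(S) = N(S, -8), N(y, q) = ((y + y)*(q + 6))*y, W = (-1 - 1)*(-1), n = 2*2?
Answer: 0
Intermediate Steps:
n = 4
W = 2 (W = -2*(-1) = 2)
Z(t, a) = 16 (Z(t, a) = 2*(4*2) = 2*8 = 16)
N(y, q) = 2*y**2*(6 + q) (N(y, q) = ((2*y)*(6 + q))*y = (2*y*(6 + q))*y = 2*y**2*(6 + q))
b(S) = -4*S**2 (b(S) = 2*S**2*(6 - 8) = 2*S**2*(-2) = -4*S**2)
b(W) + Z(-10, 33) = -4*2**2 + 16 = -4*4 + 16 = -16 + 16 = 0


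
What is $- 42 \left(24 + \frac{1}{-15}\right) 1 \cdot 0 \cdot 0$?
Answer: $0$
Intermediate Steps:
$- 42 \left(24 + \frac{1}{-15}\right) 1 \cdot 0 \cdot 0 = - 42 \left(24 - \frac{1}{15}\right) 0 \cdot 0 = \left(-42\right) \frac{359}{15} \cdot 0 = \left(- \frac{5026}{5}\right) 0 = 0$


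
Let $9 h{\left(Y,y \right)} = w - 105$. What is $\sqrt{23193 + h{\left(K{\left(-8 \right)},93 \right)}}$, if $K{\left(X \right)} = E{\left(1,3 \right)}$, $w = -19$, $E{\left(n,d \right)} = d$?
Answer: $\frac{\sqrt{208613}}{3} \approx 152.25$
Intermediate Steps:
$K{\left(X \right)} = 3$
$h{\left(Y,y \right)} = - \frac{124}{9}$ ($h{\left(Y,y \right)} = \frac{-19 - 105}{9} = \frac{1}{9} \left(-124\right) = - \frac{124}{9}$)
$\sqrt{23193 + h{\left(K{\left(-8 \right)},93 \right)}} = \sqrt{23193 - \frac{124}{9}} = \sqrt{\frac{208613}{9}} = \frac{\sqrt{208613}}{3}$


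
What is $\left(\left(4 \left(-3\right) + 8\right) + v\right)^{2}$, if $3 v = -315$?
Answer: $11881$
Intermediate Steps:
$v = -105$ ($v = \frac{1}{3} \left(-315\right) = -105$)
$\left(\left(4 \left(-3\right) + 8\right) + v\right)^{2} = \left(\left(4 \left(-3\right) + 8\right) - 105\right)^{2} = \left(\left(-12 + 8\right) - 105\right)^{2} = \left(-4 - 105\right)^{2} = \left(-109\right)^{2} = 11881$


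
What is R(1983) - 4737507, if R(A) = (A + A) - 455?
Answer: -4733996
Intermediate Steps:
R(A) = -455 + 2*A (R(A) = 2*A - 455 = -455 + 2*A)
R(1983) - 4737507 = (-455 + 2*1983) - 4737507 = (-455 + 3966) - 4737507 = 3511 - 4737507 = -4733996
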